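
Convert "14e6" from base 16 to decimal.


Input: "14e6" in base 16
Positional expansion:
  Digit '1' (value 1) x 16^3 = 4096
  Digit '4' (value 4) x 16^2 = 1024
  Digit 'e' (value 14) x 16^1 = 224
  Digit '6' (value 6) x 16^0 = 6
Sum = 5350

5350


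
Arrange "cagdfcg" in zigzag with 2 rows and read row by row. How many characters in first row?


Zigzag "cagdfcg" into 2 rows:
Placing characters:
  'c' => row 0
  'a' => row 1
  'g' => row 0
  'd' => row 1
  'f' => row 0
  'c' => row 1
  'g' => row 0
Rows:
  Row 0: "cgfg"
  Row 1: "adc"
First row length: 4

4


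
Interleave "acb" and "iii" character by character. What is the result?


Interleaving "acb" and "iii":
  Position 0: 'a' from first, 'i' from second => "ai"
  Position 1: 'c' from first, 'i' from second => "ci"
  Position 2: 'b' from first, 'i' from second => "bi"
Result: aicibi

aicibi


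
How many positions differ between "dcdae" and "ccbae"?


Comparing "dcdae" and "ccbae" position by position:
  Position 0: 'd' vs 'c' => DIFFER
  Position 1: 'c' vs 'c' => same
  Position 2: 'd' vs 'b' => DIFFER
  Position 3: 'a' vs 'a' => same
  Position 4: 'e' vs 'e' => same
Positions that differ: 2

2


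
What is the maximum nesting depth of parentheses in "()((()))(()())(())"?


Input: "()((()))(()())(())"
Tracking depth:
  Position 0 '(': depth becomes 1
  Position 1 ')': depth becomes 0
  Position 2 '(': depth becomes 1
  Position 3 '(': depth becomes 2
  Position 4 '(': depth becomes 3
  Position 5 ')': depth becomes 2
  Position 6 ')': depth becomes 1
  Position 7 ')': depth becomes 0
  Position 8 '(': depth becomes 1
  Position 9 '(': depth becomes 2
  Position 10 ')': depth becomes 1
  Position 11 '(': depth becomes 2
  Position 12 ')': depth becomes 1
  Position 13 ')': depth becomes 0
  Position 14 '(': depth becomes 1
  Position 15 '(': depth becomes 2
  Position 16 ')': depth becomes 1
  Position 17 ')': depth becomes 0
Maximum depth reached: 3

3


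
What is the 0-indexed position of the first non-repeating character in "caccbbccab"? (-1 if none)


Input: caccbbccab
Character frequencies:
  'a': 2
  'b': 3
  'c': 5
Scanning left to right for freq == 1:
  Position 0 ('c'): freq=5, skip
  Position 1 ('a'): freq=2, skip
  Position 2 ('c'): freq=5, skip
  Position 3 ('c'): freq=5, skip
  Position 4 ('b'): freq=3, skip
  Position 5 ('b'): freq=3, skip
  Position 6 ('c'): freq=5, skip
  Position 7 ('c'): freq=5, skip
  Position 8 ('a'): freq=2, skip
  Position 9 ('b'): freq=3, skip
  No unique character found => answer = -1

-1


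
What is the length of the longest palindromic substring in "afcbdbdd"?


Input: "afcbdbdd"
Checking substrings for palindromes:
  [3:6] "bdb" (len 3) => palindrome
  [4:7] "dbd" (len 3) => palindrome
  [6:8] "dd" (len 2) => palindrome
Longest palindromic substring: "bdb" with length 3

3


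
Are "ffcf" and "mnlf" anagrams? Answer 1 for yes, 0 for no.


Strings: "ffcf", "mnlf"
Sorted first:  cfff
Sorted second: flmn
Differ at position 0: 'c' vs 'f' => not anagrams

0


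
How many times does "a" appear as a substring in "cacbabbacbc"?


Searching for "a" in "cacbabbacbc"
Scanning each position:
  Position 0: "c" => no
  Position 1: "a" => MATCH
  Position 2: "c" => no
  Position 3: "b" => no
  Position 4: "a" => MATCH
  Position 5: "b" => no
  Position 6: "b" => no
  Position 7: "a" => MATCH
  Position 8: "c" => no
  Position 9: "b" => no
  Position 10: "c" => no
Total occurrences: 3

3


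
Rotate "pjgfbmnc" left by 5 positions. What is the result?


Input: "pjgfbmnc", rotate left by 5
First 5 characters: "pjgfb"
Remaining characters: "mnc"
Concatenate remaining + first: "mnc" + "pjgfb" = "mncpjgfb"

mncpjgfb


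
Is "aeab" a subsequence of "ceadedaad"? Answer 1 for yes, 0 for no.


Check if "aeab" is a subsequence of "ceadedaad"
Greedy scan:
  Position 0 ('c'): no match needed
  Position 1 ('e'): no match needed
  Position 2 ('a'): matches sub[0] = 'a'
  Position 3 ('d'): no match needed
  Position 4 ('e'): matches sub[1] = 'e'
  Position 5 ('d'): no match needed
  Position 6 ('a'): matches sub[2] = 'a'
  Position 7 ('a'): no match needed
  Position 8 ('d'): no match needed
Only matched 3/4 characters => not a subsequence

0


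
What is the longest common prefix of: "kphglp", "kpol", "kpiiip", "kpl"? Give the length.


Words: kphglp, kpol, kpiiip, kpl
  Position 0: all 'k' => match
  Position 1: all 'p' => match
  Position 2: ('h', 'o', 'i', 'l') => mismatch, stop
LCP = "kp" (length 2)

2


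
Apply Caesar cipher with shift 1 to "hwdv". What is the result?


Caesar cipher: shift "hwdv" by 1
  'h' (pos 7) + 1 = pos 8 = 'i'
  'w' (pos 22) + 1 = pos 23 = 'x'
  'd' (pos 3) + 1 = pos 4 = 'e'
  'v' (pos 21) + 1 = pos 22 = 'w'
Result: ixew

ixew


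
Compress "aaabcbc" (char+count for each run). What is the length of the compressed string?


Input: aaabcbc
Runs:
  'a' x 3 => "a3"
  'b' x 1 => "b1"
  'c' x 1 => "c1"
  'b' x 1 => "b1"
  'c' x 1 => "c1"
Compressed: "a3b1c1b1c1"
Compressed length: 10

10


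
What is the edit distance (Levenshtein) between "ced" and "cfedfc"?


Computing edit distance: "ced" -> "cfedfc"
DP table:
           c    f    e    d    f    c
      0    1    2    3    4    5    6
  c   1    0    1    2    3    4    5
  e   2    1    1    1    2    3    4
  d   3    2    2    2    1    2    3
Edit distance = dp[3][6] = 3

3


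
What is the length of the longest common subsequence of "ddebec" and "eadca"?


LCS of "ddebec" and "eadca"
DP table:
           e    a    d    c    a
      0    0    0    0    0    0
  d   0    0    0    1    1    1
  d   0    0    0    1    1    1
  e   0    1    1    1    1    1
  b   0    1    1    1    1    1
  e   0    1    1    1    1    1
  c   0    1    1    1    2    2
LCS length = dp[6][5] = 2

2


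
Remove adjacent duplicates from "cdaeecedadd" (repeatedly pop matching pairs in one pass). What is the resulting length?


Input: cdaeecedadd
Stack-based adjacent duplicate removal:
  Read 'c': push. Stack: c
  Read 'd': push. Stack: cd
  Read 'a': push. Stack: cda
  Read 'e': push. Stack: cdae
  Read 'e': matches stack top 'e' => pop. Stack: cda
  Read 'c': push. Stack: cdac
  Read 'e': push. Stack: cdace
  Read 'd': push. Stack: cdaced
  Read 'a': push. Stack: cdaceda
  Read 'd': push. Stack: cdacedad
  Read 'd': matches stack top 'd' => pop. Stack: cdaceda
Final stack: "cdaceda" (length 7)

7


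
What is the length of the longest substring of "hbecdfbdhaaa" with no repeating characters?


Input: "hbecdfbdhaaa"
Sliding window (track last position of each char):
  Position 0 ('h'): window [0,0] length 1 -- new best
  Position 1 ('b'): window [0,1] length 2 -- new best
  Position 2 ('e'): window [0,2] length 3 -- new best
  Position 3 ('c'): window [0,3] length 4 -- new best
  Position 4 ('d'): window [0,4] length 5 -- new best
  Position 5 ('f'): window [0,5] length 6 -- new best
  Position 6 ('b'): repeat (last at 1), move window start to 2
  Position 6 ('b'): window [2,6] length 5
  Position 7 ('d'): repeat (last at 4), move window start to 5
  Position 7 ('d'): window [5,7] length 3
  Position 8 ('h'): window [5,8] length 4
  Position 9 ('a'): window [5,9] length 5
  Position 10 ('a'): repeat (last at 9), move window start to 10
  Position 10 ('a'): window [10,10] length 1
  Position 11 ('a'): repeat (last at 10), move window start to 11
  Position 11 ('a'): window [11,11] length 1
Longest substring with no repeats: "hbecdf" with length 6

6


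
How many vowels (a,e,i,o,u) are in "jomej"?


Input: jomej
Checking each character:
  'j' at position 0: consonant
  'o' at position 1: vowel (running total: 1)
  'm' at position 2: consonant
  'e' at position 3: vowel (running total: 2)
  'j' at position 4: consonant
Total vowels: 2

2


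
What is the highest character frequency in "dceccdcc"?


Input: dceccdcc
Character counts:
  'c': 5
  'd': 2
  'e': 1
Maximum frequency: 5

5


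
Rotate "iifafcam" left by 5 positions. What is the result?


Input: "iifafcam", rotate left by 5
First 5 characters: "iifaf"
Remaining characters: "cam"
Concatenate remaining + first: "cam" + "iifaf" = "camiifaf"

camiifaf


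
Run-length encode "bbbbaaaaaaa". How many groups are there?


Input: bbbbaaaaaaa
Scanning for consecutive runs:
  Group 1: 'b' x 4 (positions 0-3)
  Group 2: 'a' x 7 (positions 4-10)
Total groups: 2

2


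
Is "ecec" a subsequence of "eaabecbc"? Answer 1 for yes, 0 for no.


Check if "ecec" is a subsequence of "eaabecbc"
Greedy scan:
  Position 0 ('e'): matches sub[0] = 'e'
  Position 1 ('a'): no match needed
  Position 2 ('a'): no match needed
  Position 3 ('b'): no match needed
  Position 4 ('e'): no match needed
  Position 5 ('c'): matches sub[1] = 'c'
  Position 6 ('b'): no match needed
  Position 7 ('c'): no match needed
Only matched 2/4 characters => not a subsequence

0


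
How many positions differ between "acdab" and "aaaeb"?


Comparing "acdab" and "aaaeb" position by position:
  Position 0: 'a' vs 'a' => same
  Position 1: 'c' vs 'a' => DIFFER
  Position 2: 'd' vs 'a' => DIFFER
  Position 3: 'a' vs 'e' => DIFFER
  Position 4: 'b' vs 'b' => same
Positions that differ: 3

3


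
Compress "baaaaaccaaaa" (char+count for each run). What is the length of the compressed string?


Input: baaaaaccaaaa
Runs:
  'b' x 1 => "b1"
  'a' x 5 => "a5"
  'c' x 2 => "c2"
  'a' x 4 => "a4"
Compressed: "b1a5c2a4"
Compressed length: 8

8


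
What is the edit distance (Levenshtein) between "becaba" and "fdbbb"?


Computing edit distance: "becaba" -> "fdbbb"
DP table:
           f    d    b    b    b
      0    1    2    3    4    5
  b   1    1    2    2    3    4
  e   2    2    2    3    3    4
  c   3    3    3    3    4    4
  a   4    4    4    4    4    5
  b   5    5    5    4    4    4
  a   6    6    6    5    5    5
Edit distance = dp[6][5] = 5

5


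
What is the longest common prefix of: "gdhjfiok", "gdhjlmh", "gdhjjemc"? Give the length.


Words: gdhjfiok, gdhjlmh, gdhjjemc
  Position 0: all 'g' => match
  Position 1: all 'd' => match
  Position 2: all 'h' => match
  Position 3: all 'j' => match
  Position 4: ('f', 'l', 'j') => mismatch, stop
LCP = "gdhj" (length 4)

4


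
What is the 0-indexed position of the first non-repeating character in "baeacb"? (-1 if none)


Input: baeacb
Character frequencies:
  'a': 2
  'b': 2
  'c': 1
  'e': 1
Scanning left to right for freq == 1:
  Position 0 ('b'): freq=2, skip
  Position 1 ('a'): freq=2, skip
  Position 2 ('e'): unique! => answer = 2

2


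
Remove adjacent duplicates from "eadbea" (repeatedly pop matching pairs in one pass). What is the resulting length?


Input: eadbea
Stack-based adjacent duplicate removal:
  Read 'e': push. Stack: e
  Read 'a': push. Stack: ea
  Read 'd': push. Stack: ead
  Read 'b': push. Stack: eadb
  Read 'e': push. Stack: eadbe
  Read 'a': push. Stack: eadbea
Final stack: "eadbea" (length 6)

6


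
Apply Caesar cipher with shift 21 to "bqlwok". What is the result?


Caesar cipher: shift "bqlwok" by 21
  'b' (pos 1) + 21 = pos 22 = 'w'
  'q' (pos 16) + 21 = pos 11 = 'l'
  'l' (pos 11) + 21 = pos 6 = 'g'
  'w' (pos 22) + 21 = pos 17 = 'r'
  'o' (pos 14) + 21 = pos 9 = 'j'
  'k' (pos 10) + 21 = pos 5 = 'f'
Result: wlgrjf

wlgrjf


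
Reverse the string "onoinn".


Input: onoinn
Reading characters right to left:
  Position 5: 'n'
  Position 4: 'n'
  Position 3: 'i'
  Position 2: 'o'
  Position 1: 'n'
  Position 0: 'o'
Reversed: nniono

nniono


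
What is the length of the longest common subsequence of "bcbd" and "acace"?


LCS of "bcbd" and "acace"
DP table:
           a    c    a    c    e
      0    0    0    0    0    0
  b   0    0    0    0    0    0
  c   0    0    1    1    1    1
  b   0    0    1    1    1    1
  d   0    0    1    1    1    1
LCS length = dp[4][5] = 1

1


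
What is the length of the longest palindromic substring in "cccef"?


Input: "cccef"
Checking substrings for palindromes:
  [0:3] "ccc" (len 3) => palindrome
  [0:2] "cc" (len 2) => palindrome
  [1:3] "cc" (len 2) => palindrome
Longest palindromic substring: "ccc" with length 3

3


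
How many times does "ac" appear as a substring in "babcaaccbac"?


Searching for "ac" in "babcaaccbac"
Scanning each position:
  Position 0: "ba" => no
  Position 1: "ab" => no
  Position 2: "bc" => no
  Position 3: "ca" => no
  Position 4: "aa" => no
  Position 5: "ac" => MATCH
  Position 6: "cc" => no
  Position 7: "cb" => no
  Position 8: "ba" => no
  Position 9: "ac" => MATCH
Total occurrences: 2

2


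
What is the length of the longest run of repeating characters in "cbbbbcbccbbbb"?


Input: "cbbbbcbccbbbb"
Scanning for longest run:
  Position 1 ('b'): new char, reset run to 1
  Position 2 ('b'): continues run of 'b', length=2
  Position 3 ('b'): continues run of 'b', length=3
  Position 4 ('b'): continues run of 'b', length=4
  Position 5 ('c'): new char, reset run to 1
  Position 6 ('b'): new char, reset run to 1
  Position 7 ('c'): new char, reset run to 1
  Position 8 ('c'): continues run of 'c', length=2
  Position 9 ('b'): new char, reset run to 1
  Position 10 ('b'): continues run of 'b', length=2
  Position 11 ('b'): continues run of 'b', length=3
  Position 12 ('b'): continues run of 'b', length=4
Longest run: 'b' with length 4

4


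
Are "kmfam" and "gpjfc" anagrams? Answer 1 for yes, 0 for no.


Strings: "kmfam", "gpjfc"
Sorted first:  afkmm
Sorted second: cfgjp
Differ at position 0: 'a' vs 'c' => not anagrams

0


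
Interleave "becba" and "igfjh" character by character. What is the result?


Interleaving "becba" and "igfjh":
  Position 0: 'b' from first, 'i' from second => "bi"
  Position 1: 'e' from first, 'g' from second => "eg"
  Position 2: 'c' from first, 'f' from second => "cf"
  Position 3: 'b' from first, 'j' from second => "bj"
  Position 4: 'a' from first, 'h' from second => "ah"
Result: biegcfbjah

biegcfbjah


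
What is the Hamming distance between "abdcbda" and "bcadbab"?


Comparing "abdcbda" and "bcadbab" position by position:
  Position 0: 'a' vs 'b' => differ
  Position 1: 'b' vs 'c' => differ
  Position 2: 'd' vs 'a' => differ
  Position 3: 'c' vs 'd' => differ
  Position 4: 'b' vs 'b' => same
  Position 5: 'd' vs 'a' => differ
  Position 6: 'a' vs 'b' => differ
Total differences (Hamming distance): 6

6


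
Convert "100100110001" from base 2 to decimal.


Input: "100100110001" in base 2
Positional expansion:
  Digit '1' (value 1) x 2^11 = 2048
  Digit '0' (value 0) x 2^10 = 0
  Digit '0' (value 0) x 2^9 = 0
  Digit '1' (value 1) x 2^8 = 256
  Digit '0' (value 0) x 2^7 = 0
  Digit '0' (value 0) x 2^6 = 0
  Digit '1' (value 1) x 2^5 = 32
  Digit '1' (value 1) x 2^4 = 16
  Digit '0' (value 0) x 2^3 = 0
  Digit '0' (value 0) x 2^2 = 0
  Digit '0' (value 0) x 2^1 = 0
  Digit '1' (value 1) x 2^0 = 1
Sum = 2353

2353


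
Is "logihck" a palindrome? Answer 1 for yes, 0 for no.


Input: logihck
Reversed: kchigol
  Compare pos 0 ('l') with pos 6 ('k'): MISMATCH
  Compare pos 1 ('o') with pos 5 ('c'): MISMATCH
  Compare pos 2 ('g') with pos 4 ('h'): MISMATCH
Result: not a palindrome

0


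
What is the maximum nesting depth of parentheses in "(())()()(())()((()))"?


Input: "(())()()(())()((()))"
Tracking depth:
  Position 0 '(': depth becomes 1
  Position 1 '(': depth becomes 2
  Position 2 ')': depth becomes 1
  Position 3 ')': depth becomes 0
  Position 4 '(': depth becomes 1
  Position 5 ')': depth becomes 0
  Position 6 '(': depth becomes 1
  Position 7 ')': depth becomes 0
  Position 8 '(': depth becomes 1
  Position 9 '(': depth becomes 2
  Position 10 ')': depth becomes 1
  Position 11 ')': depth becomes 0
  Position 12 '(': depth becomes 1
  Position 13 ')': depth becomes 0
  Position 14 '(': depth becomes 1
  Position 15 '(': depth becomes 2
  Position 16 '(': depth becomes 3
  Position 17 ')': depth becomes 2
  Position 18 ')': depth becomes 1
  Position 19 ')': depth becomes 0
Maximum depth reached: 3

3


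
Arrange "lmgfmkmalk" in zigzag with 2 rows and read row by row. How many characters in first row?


Zigzag "lmgfmkmalk" into 2 rows:
Placing characters:
  'l' => row 0
  'm' => row 1
  'g' => row 0
  'f' => row 1
  'm' => row 0
  'k' => row 1
  'm' => row 0
  'a' => row 1
  'l' => row 0
  'k' => row 1
Rows:
  Row 0: "lgmml"
  Row 1: "mfkak"
First row length: 5

5


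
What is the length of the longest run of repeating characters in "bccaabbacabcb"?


Input: "bccaabbacabcb"
Scanning for longest run:
  Position 1 ('c'): new char, reset run to 1
  Position 2 ('c'): continues run of 'c', length=2
  Position 3 ('a'): new char, reset run to 1
  Position 4 ('a'): continues run of 'a', length=2
  Position 5 ('b'): new char, reset run to 1
  Position 6 ('b'): continues run of 'b', length=2
  Position 7 ('a'): new char, reset run to 1
  Position 8 ('c'): new char, reset run to 1
  Position 9 ('a'): new char, reset run to 1
  Position 10 ('b'): new char, reset run to 1
  Position 11 ('c'): new char, reset run to 1
  Position 12 ('b'): new char, reset run to 1
Longest run: 'c' with length 2

2


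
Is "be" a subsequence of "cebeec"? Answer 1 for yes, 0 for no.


Check if "be" is a subsequence of "cebeec"
Greedy scan:
  Position 0 ('c'): no match needed
  Position 1 ('e'): no match needed
  Position 2 ('b'): matches sub[0] = 'b'
  Position 3 ('e'): matches sub[1] = 'e'
  Position 4 ('e'): no match needed
  Position 5 ('c'): no match needed
All 2 characters matched => is a subsequence

1


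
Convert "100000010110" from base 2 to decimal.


Input: "100000010110" in base 2
Positional expansion:
  Digit '1' (value 1) x 2^11 = 2048
  Digit '0' (value 0) x 2^10 = 0
  Digit '0' (value 0) x 2^9 = 0
  Digit '0' (value 0) x 2^8 = 0
  Digit '0' (value 0) x 2^7 = 0
  Digit '0' (value 0) x 2^6 = 0
  Digit '0' (value 0) x 2^5 = 0
  Digit '1' (value 1) x 2^4 = 16
  Digit '0' (value 0) x 2^3 = 0
  Digit '1' (value 1) x 2^2 = 4
  Digit '1' (value 1) x 2^1 = 2
  Digit '0' (value 0) x 2^0 = 0
Sum = 2070

2070


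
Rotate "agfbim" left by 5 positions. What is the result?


Input: "agfbim", rotate left by 5
First 5 characters: "agfbi"
Remaining characters: "m"
Concatenate remaining + first: "m" + "agfbi" = "magfbi"

magfbi


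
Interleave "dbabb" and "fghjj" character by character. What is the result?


Interleaving "dbabb" and "fghjj":
  Position 0: 'd' from first, 'f' from second => "df"
  Position 1: 'b' from first, 'g' from second => "bg"
  Position 2: 'a' from first, 'h' from second => "ah"
  Position 3: 'b' from first, 'j' from second => "bj"
  Position 4: 'b' from first, 'j' from second => "bj"
Result: dfbgahbjbj

dfbgahbjbj


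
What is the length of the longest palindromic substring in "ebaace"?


Input: "ebaace"
Checking substrings for palindromes:
  [2:4] "aa" (len 2) => palindrome
Longest palindromic substring: "aa" with length 2

2


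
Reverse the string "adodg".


Input: adodg
Reading characters right to left:
  Position 4: 'g'
  Position 3: 'd'
  Position 2: 'o'
  Position 1: 'd'
  Position 0: 'a'
Reversed: gdoda

gdoda


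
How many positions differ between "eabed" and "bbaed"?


Comparing "eabed" and "bbaed" position by position:
  Position 0: 'e' vs 'b' => DIFFER
  Position 1: 'a' vs 'b' => DIFFER
  Position 2: 'b' vs 'a' => DIFFER
  Position 3: 'e' vs 'e' => same
  Position 4: 'd' vs 'd' => same
Positions that differ: 3

3


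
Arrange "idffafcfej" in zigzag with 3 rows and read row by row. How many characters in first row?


Zigzag "idffafcfej" into 3 rows:
Placing characters:
  'i' => row 0
  'd' => row 1
  'f' => row 2
  'f' => row 1
  'a' => row 0
  'f' => row 1
  'c' => row 2
  'f' => row 1
  'e' => row 0
  'j' => row 1
Rows:
  Row 0: "iae"
  Row 1: "dfffj"
  Row 2: "fc"
First row length: 3

3


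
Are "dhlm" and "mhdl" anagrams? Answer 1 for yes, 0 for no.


Strings: "dhlm", "mhdl"
Sorted first:  dhlm
Sorted second: dhlm
Sorted forms match => anagrams

1


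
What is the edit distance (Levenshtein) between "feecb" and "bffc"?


Computing edit distance: "feecb" -> "bffc"
DP table:
           b    f    f    c
      0    1    2    3    4
  f   1    1    1    2    3
  e   2    2    2    2    3
  e   3    3    3    3    3
  c   4    4    4    4    3
  b   5    4    5    5    4
Edit distance = dp[5][4] = 4

4


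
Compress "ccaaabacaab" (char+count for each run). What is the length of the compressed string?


Input: ccaaabacaab
Runs:
  'c' x 2 => "c2"
  'a' x 3 => "a3"
  'b' x 1 => "b1"
  'a' x 1 => "a1"
  'c' x 1 => "c1"
  'a' x 2 => "a2"
  'b' x 1 => "b1"
Compressed: "c2a3b1a1c1a2b1"
Compressed length: 14

14


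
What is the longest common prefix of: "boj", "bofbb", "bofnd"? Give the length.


Words: boj, bofbb, bofnd
  Position 0: all 'b' => match
  Position 1: all 'o' => match
  Position 2: ('j', 'f', 'f') => mismatch, stop
LCP = "bo" (length 2)

2


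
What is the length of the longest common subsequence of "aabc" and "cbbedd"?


LCS of "aabc" and "cbbedd"
DP table:
           c    b    b    e    d    d
      0    0    0    0    0    0    0
  a   0    0    0    0    0    0    0
  a   0    0    0    0    0    0    0
  b   0    0    1    1    1    1    1
  c   0    1    1    1    1    1    1
LCS length = dp[4][6] = 1

1


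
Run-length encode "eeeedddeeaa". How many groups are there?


Input: eeeedddeeaa
Scanning for consecutive runs:
  Group 1: 'e' x 4 (positions 0-3)
  Group 2: 'd' x 3 (positions 4-6)
  Group 3: 'e' x 2 (positions 7-8)
  Group 4: 'a' x 2 (positions 9-10)
Total groups: 4

4


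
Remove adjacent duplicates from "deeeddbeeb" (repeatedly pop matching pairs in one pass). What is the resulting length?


Input: deeeddbeeb
Stack-based adjacent duplicate removal:
  Read 'd': push. Stack: d
  Read 'e': push. Stack: de
  Read 'e': matches stack top 'e' => pop. Stack: d
  Read 'e': push. Stack: de
  Read 'd': push. Stack: ded
  Read 'd': matches stack top 'd' => pop. Stack: de
  Read 'b': push. Stack: deb
  Read 'e': push. Stack: debe
  Read 'e': matches stack top 'e' => pop. Stack: deb
  Read 'b': matches stack top 'b' => pop. Stack: de
Final stack: "de" (length 2)

2


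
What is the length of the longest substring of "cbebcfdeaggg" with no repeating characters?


Input: "cbebcfdeaggg"
Sliding window (track last position of each char):
  Position 0 ('c'): window [0,0] length 1 -- new best
  Position 1 ('b'): window [0,1] length 2 -- new best
  Position 2 ('e'): window [0,2] length 3 -- new best
  Position 3 ('b'): repeat (last at 1), move window start to 2
  Position 3 ('b'): window [2,3] length 2
  Position 4 ('c'): window [2,4] length 3
  Position 5 ('f'): window [2,5] length 4 -- new best
  Position 6 ('d'): window [2,6] length 5 -- new best
  Position 7 ('e'): repeat (last at 2), move window start to 3
  Position 7 ('e'): window [3,7] length 5
  Position 8 ('a'): window [3,8] length 6 -- new best
  Position 9 ('g'): window [3,9] length 7 -- new best
  Position 10 ('g'): repeat (last at 9), move window start to 10
  Position 10 ('g'): window [10,10] length 1
  Position 11 ('g'): repeat (last at 10), move window start to 11
  Position 11 ('g'): window [11,11] length 1
Longest substring with no repeats: "bcfdeag" with length 7

7


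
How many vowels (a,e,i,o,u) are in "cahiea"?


Input: cahiea
Checking each character:
  'c' at position 0: consonant
  'a' at position 1: vowel (running total: 1)
  'h' at position 2: consonant
  'i' at position 3: vowel (running total: 2)
  'e' at position 4: vowel (running total: 3)
  'a' at position 5: vowel (running total: 4)
Total vowels: 4

4


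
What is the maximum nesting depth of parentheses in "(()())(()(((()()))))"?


Input: "(()())(()(((()()))))"
Tracking depth:
  Position 0 '(': depth becomes 1
  Position 1 '(': depth becomes 2
  Position 2 ')': depth becomes 1
  Position 3 '(': depth becomes 2
  Position 4 ')': depth becomes 1
  Position 5 ')': depth becomes 0
  Position 6 '(': depth becomes 1
  Position 7 '(': depth becomes 2
  Position 8 ')': depth becomes 1
  Position 9 '(': depth becomes 2
  Position 10 '(': depth becomes 3
  Position 11 '(': depth becomes 4
  Position 12 '(': depth becomes 5
  Position 13 ')': depth becomes 4
  Position 14 '(': depth becomes 5
  Position 15 ')': depth becomes 4
  Position 16 ')': depth becomes 3
  Position 17 ')': depth becomes 2
  Position 18 ')': depth becomes 1
  Position 19 ')': depth becomes 0
Maximum depth reached: 5

5


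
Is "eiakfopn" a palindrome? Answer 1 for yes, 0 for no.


Input: eiakfopn
Reversed: npofkaie
  Compare pos 0 ('e') with pos 7 ('n'): MISMATCH
  Compare pos 1 ('i') with pos 6 ('p'): MISMATCH
  Compare pos 2 ('a') with pos 5 ('o'): MISMATCH
  Compare pos 3 ('k') with pos 4 ('f'): MISMATCH
Result: not a palindrome

0


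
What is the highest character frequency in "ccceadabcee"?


Input: ccceadabcee
Character counts:
  'a': 2
  'b': 1
  'c': 4
  'd': 1
  'e': 3
Maximum frequency: 4

4


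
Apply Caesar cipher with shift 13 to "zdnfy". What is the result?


Caesar cipher: shift "zdnfy" by 13
  'z' (pos 25) + 13 = pos 12 = 'm'
  'd' (pos 3) + 13 = pos 16 = 'q'
  'n' (pos 13) + 13 = pos 0 = 'a'
  'f' (pos 5) + 13 = pos 18 = 's'
  'y' (pos 24) + 13 = pos 11 = 'l'
Result: mqasl

mqasl


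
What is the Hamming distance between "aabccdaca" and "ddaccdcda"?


Comparing "aabccdaca" and "ddaccdcda" position by position:
  Position 0: 'a' vs 'd' => differ
  Position 1: 'a' vs 'd' => differ
  Position 2: 'b' vs 'a' => differ
  Position 3: 'c' vs 'c' => same
  Position 4: 'c' vs 'c' => same
  Position 5: 'd' vs 'd' => same
  Position 6: 'a' vs 'c' => differ
  Position 7: 'c' vs 'd' => differ
  Position 8: 'a' vs 'a' => same
Total differences (Hamming distance): 5

5


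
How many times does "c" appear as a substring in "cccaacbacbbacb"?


Searching for "c" in "cccaacbacbbacb"
Scanning each position:
  Position 0: "c" => MATCH
  Position 1: "c" => MATCH
  Position 2: "c" => MATCH
  Position 3: "a" => no
  Position 4: "a" => no
  Position 5: "c" => MATCH
  Position 6: "b" => no
  Position 7: "a" => no
  Position 8: "c" => MATCH
  Position 9: "b" => no
  Position 10: "b" => no
  Position 11: "a" => no
  Position 12: "c" => MATCH
  Position 13: "b" => no
Total occurrences: 6

6


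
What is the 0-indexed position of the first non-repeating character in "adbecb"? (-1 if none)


Input: adbecb
Character frequencies:
  'a': 1
  'b': 2
  'c': 1
  'd': 1
  'e': 1
Scanning left to right for freq == 1:
  Position 0 ('a'): unique! => answer = 0

0


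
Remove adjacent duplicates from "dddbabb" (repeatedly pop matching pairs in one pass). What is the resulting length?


Input: dddbabb
Stack-based adjacent duplicate removal:
  Read 'd': push. Stack: d
  Read 'd': matches stack top 'd' => pop. Stack: (empty)
  Read 'd': push. Stack: d
  Read 'b': push. Stack: db
  Read 'a': push. Stack: dba
  Read 'b': push. Stack: dbab
  Read 'b': matches stack top 'b' => pop. Stack: dba
Final stack: "dba" (length 3)

3


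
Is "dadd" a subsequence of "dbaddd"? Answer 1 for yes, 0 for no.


Check if "dadd" is a subsequence of "dbaddd"
Greedy scan:
  Position 0 ('d'): matches sub[0] = 'd'
  Position 1 ('b'): no match needed
  Position 2 ('a'): matches sub[1] = 'a'
  Position 3 ('d'): matches sub[2] = 'd'
  Position 4 ('d'): matches sub[3] = 'd'
  Position 5 ('d'): no match needed
All 4 characters matched => is a subsequence

1


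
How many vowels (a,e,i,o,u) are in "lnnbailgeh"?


Input: lnnbailgeh
Checking each character:
  'l' at position 0: consonant
  'n' at position 1: consonant
  'n' at position 2: consonant
  'b' at position 3: consonant
  'a' at position 4: vowel (running total: 1)
  'i' at position 5: vowel (running total: 2)
  'l' at position 6: consonant
  'g' at position 7: consonant
  'e' at position 8: vowel (running total: 3)
  'h' at position 9: consonant
Total vowels: 3

3


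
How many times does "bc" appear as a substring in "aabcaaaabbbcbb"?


Searching for "bc" in "aabcaaaabbbcbb"
Scanning each position:
  Position 0: "aa" => no
  Position 1: "ab" => no
  Position 2: "bc" => MATCH
  Position 3: "ca" => no
  Position 4: "aa" => no
  Position 5: "aa" => no
  Position 6: "aa" => no
  Position 7: "ab" => no
  Position 8: "bb" => no
  Position 9: "bb" => no
  Position 10: "bc" => MATCH
  Position 11: "cb" => no
  Position 12: "bb" => no
Total occurrences: 2

2


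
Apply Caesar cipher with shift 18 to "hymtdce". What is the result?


Caesar cipher: shift "hymtdce" by 18
  'h' (pos 7) + 18 = pos 25 = 'z'
  'y' (pos 24) + 18 = pos 16 = 'q'
  'm' (pos 12) + 18 = pos 4 = 'e'
  't' (pos 19) + 18 = pos 11 = 'l'
  'd' (pos 3) + 18 = pos 21 = 'v'
  'c' (pos 2) + 18 = pos 20 = 'u'
  'e' (pos 4) + 18 = pos 22 = 'w'
Result: zqelvuw

zqelvuw


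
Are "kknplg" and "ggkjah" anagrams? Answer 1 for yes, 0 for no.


Strings: "kknplg", "ggkjah"
Sorted first:  gkklnp
Sorted second: agghjk
Differ at position 0: 'g' vs 'a' => not anagrams

0


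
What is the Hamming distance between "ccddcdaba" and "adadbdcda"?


Comparing "ccddcdaba" and "adadbdcda" position by position:
  Position 0: 'c' vs 'a' => differ
  Position 1: 'c' vs 'd' => differ
  Position 2: 'd' vs 'a' => differ
  Position 3: 'd' vs 'd' => same
  Position 4: 'c' vs 'b' => differ
  Position 5: 'd' vs 'd' => same
  Position 6: 'a' vs 'c' => differ
  Position 7: 'b' vs 'd' => differ
  Position 8: 'a' vs 'a' => same
Total differences (Hamming distance): 6

6


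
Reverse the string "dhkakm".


Input: dhkakm
Reading characters right to left:
  Position 5: 'm'
  Position 4: 'k'
  Position 3: 'a'
  Position 2: 'k'
  Position 1: 'h'
  Position 0: 'd'
Reversed: mkakhd

mkakhd


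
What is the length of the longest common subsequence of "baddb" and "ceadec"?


LCS of "baddb" and "ceadec"
DP table:
           c    e    a    d    e    c
      0    0    0    0    0    0    0
  b   0    0    0    0    0    0    0
  a   0    0    0    1    1    1    1
  d   0    0    0    1    2    2    2
  d   0    0    0    1    2    2    2
  b   0    0    0    1    2    2    2
LCS length = dp[5][6] = 2

2


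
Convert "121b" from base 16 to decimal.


Input: "121b" in base 16
Positional expansion:
  Digit '1' (value 1) x 16^3 = 4096
  Digit '2' (value 2) x 16^2 = 512
  Digit '1' (value 1) x 16^1 = 16
  Digit 'b' (value 11) x 16^0 = 11
Sum = 4635

4635


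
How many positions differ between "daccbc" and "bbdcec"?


Comparing "daccbc" and "bbdcec" position by position:
  Position 0: 'd' vs 'b' => DIFFER
  Position 1: 'a' vs 'b' => DIFFER
  Position 2: 'c' vs 'd' => DIFFER
  Position 3: 'c' vs 'c' => same
  Position 4: 'b' vs 'e' => DIFFER
  Position 5: 'c' vs 'c' => same
Positions that differ: 4

4


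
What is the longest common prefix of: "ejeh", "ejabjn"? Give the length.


Words: ejeh, ejabjn
  Position 0: all 'e' => match
  Position 1: all 'j' => match
  Position 2: ('e', 'a') => mismatch, stop
LCP = "ej" (length 2)

2


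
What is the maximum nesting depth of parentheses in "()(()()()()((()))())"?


Input: "()(()()()()((()))())"
Tracking depth:
  Position 0 '(': depth becomes 1
  Position 1 ')': depth becomes 0
  Position 2 '(': depth becomes 1
  Position 3 '(': depth becomes 2
  Position 4 ')': depth becomes 1
  Position 5 '(': depth becomes 2
  Position 6 ')': depth becomes 1
  Position 7 '(': depth becomes 2
  Position 8 ')': depth becomes 1
  Position 9 '(': depth becomes 2
  Position 10 ')': depth becomes 1
  Position 11 '(': depth becomes 2
  Position 12 '(': depth becomes 3
  Position 13 '(': depth becomes 4
  Position 14 ')': depth becomes 3
  Position 15 ')': depth becomes 2
  Position 16 ')': depth becomes 1
  Position 17 '(': depth becomes 2
  Position 18 ')': depth becomes 1
  Position 19 ')': depth becomes 0
Maximum depth reached: 4

4


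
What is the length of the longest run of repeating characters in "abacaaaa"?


Input: "abacaaaa"
Scanning for longest run:
  Position 1 ('b'): new char, reset run to 1
  Position 2 ('a'): new char, reset run to 1
  Position 3 ('c'): new char, reset run to 1
  Position 4 ('a'): new char, reset run to 1
  Position 5 ('a'): continues run of 'a', length=2
  Position 6 ('a'): continues run of 'a', length=3
  Position 7 ('a'): continues run of 'a', length=4
Longest run: 'a' with length 4

4


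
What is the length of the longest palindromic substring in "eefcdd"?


Input: "eefcdd"
Checking substrings for palindromes:
  [0:2] "ee" (len 2) => palindrome
  [4:6] "dd" (len 2) => palindrome
Longest palindromic substring: "ee" with length 2

2


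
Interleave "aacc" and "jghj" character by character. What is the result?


Interleaving "aacc" and "jghj":
  Position 0: 'a' from first, 'j' from second => "aj"
  Position 1: 'a' from first, 'g' from second => "ag"
  Position 2: 'c' from first, 'h' from second => "ch"
  Position 3: 'c' from first, 'j' from second => "cj"
Result: ajagchcj

ajagchcj


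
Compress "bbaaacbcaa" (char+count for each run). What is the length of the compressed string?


Input: bbaaacbcaa
Runs:
  'b' x 2 => "b2"
  'a' x 3 => "a3"
  'c' x 1 => "c1"
  'b' x 1 => "b1"
  'c' x 1 => "c1"
  'a' x 2 => "a2"
Compressed: "b2a3c1b1c1a2"
Compressed length: 12

12


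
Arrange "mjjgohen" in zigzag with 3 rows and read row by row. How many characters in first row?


Zigzag "mjjgohen" into 3 rows:
Placing characters:
  'm' => row 0
  'j' => row 1
  'j' => row 2
  'g' => row 1
  'o' => row 0
  'h' => row 1
  'e' => row 2
  'n' => row 1
Rows:
  Row 0: "mo"
  Row 1: "jghn"
  Row 2: "je"
First row length: 2

2


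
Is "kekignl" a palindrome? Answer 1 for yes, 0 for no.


Input: kekignl
Reversed: lngikek
  Compare pos 0 ('k') with pos 6 ('l'): MISMATCH
  Compare pos 1 ('e') with pos 5 ('n'): MISMATCH
  Compare pos 2 ('k') with pos 4 ('g'): MISMATCH
Result: not a palindrome

0


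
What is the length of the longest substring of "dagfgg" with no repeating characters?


Input: "dagfgg"
Sliding window (track last position of each char):
  Position 0 ('d'): window [0,0] length 1 -- new best
  Position 1 ('a'): window [0,1] length 2 -- new best
  Position 2 ('g'): window [0,2] length 3 -- new best
  Position 3 ('f'): window [0,3] length 4 -- new best
  Position 4 ('g'): repeat (last at 2), move window start to 3
  Position 4 ('g'): window [3,4] length 2
  Position 5 ('g'): repeat (last at 4), move window start to 5
  Position 5 ('g'): window [5,5] length 1
Longest substring with no repeats: "dagf" with length 4

4


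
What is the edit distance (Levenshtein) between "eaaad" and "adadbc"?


Computing edit distance: "eaaad" -> "adadbc"
DP table:
           a    d    a    d    b    c
      0    1    2    3    4    5    6
  e   1    1    2    3    4    5    6
  a   2    1    2    2    3    4    5
  a   3    2    2    2    3    4    5
  a   4    3    3    2    3    4    5
  d   5    4    3    3    2    3    4
Edit distance = dp[5][6] = 4

4


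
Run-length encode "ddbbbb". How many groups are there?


Input: ddbbbb
Scanning for consecutive runs:
  Group 1: 'd' x 2 (positions 0-1)
  Group 2: 'b' x 4 (positions 2-5)
Total groups: 2

2


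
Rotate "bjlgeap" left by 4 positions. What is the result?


Input: "bjlgeap", rotate left by 4
First 4 characters: "bjlg"
Remaining characters: "eap"
Concatenate remaining + first: "eap" + "bjlg" = "eapbjlg"

eapbjlg


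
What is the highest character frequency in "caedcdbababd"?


Input: caedcdbababd
Character counts:
  'a': 3
  'b': 3
  'c': 2
  'd': 3
  'e': 1
Maximum frequency: 3

3


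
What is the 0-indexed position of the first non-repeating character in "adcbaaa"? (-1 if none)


Input: adcbaaa
Character frequencies:
  'a': 4
  'b': 1
  'c': 1
  'd': 1
Scanning left to right for freq == 1:
  Position 0 ('a'): freq=4, skip
  Position 1 ('d'): unique! => answer = 1

1


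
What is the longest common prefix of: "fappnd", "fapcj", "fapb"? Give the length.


Words: fappnd, fapcj, fapb
  Position 0: all 'f' => match
  Position 1: all 'a' => match
  Position 2: all 'p' => match
  Position 3: ('p', 'c', 'b') => mismatch, stop
LCP = "fap" (length 3)

3


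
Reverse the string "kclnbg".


Input: kclnbg
Reading characters right to left:
  Position 5: 'g'
  Position 4: 'b'
  Position 3: 'n'
  Position 2: 'l'
  Position 1: 'c'
  Position 0: 'k'
Reversed: gbnlck

gbnlck


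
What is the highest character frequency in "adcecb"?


Input: adcecb
Character counts:
  'a': 1
  'b': 1
  'c': 2
  'd': 1
  'e': 1
Maximum frequency: 2

2


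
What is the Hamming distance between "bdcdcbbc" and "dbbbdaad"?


Comparing "bdcdcbbc" and "dbbbdaad" position by position:
  Position 0: 'b' vs 'd' => differ
  Position 1: 'd' vs 'b' => differ
  Position 2: 'c' vs 'b' => differ
  Position 3: 'd' vs 'b' => differ
  Position 4: 'c' vs 'd' => differ
  Position 5: 'b' vs 'a' => differ
  Position 6: 'b' vs 'a' => differ
  Position 7: 'c' vs 'd' => differ
Total differences (Hamming distance): 8

8


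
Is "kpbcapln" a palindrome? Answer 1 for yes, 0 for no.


Input: kpbcapln
Reversed: nlpacbpk
  Compare pos 0 ('k') with pos 7 ('n'): MISMATCH
  Compare pos 1 ('p') with pos 6 ('l'): MISMATCH
  Compare pos 2 ('b') with pos 5 ('p'): MISMATCH
  Compare pos 3 ('c') with pos 4 ('a'): MISMATCH
Result: not a palindrome

0


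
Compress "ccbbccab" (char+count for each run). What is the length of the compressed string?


Input: ccbbccab
Runs:
  'c' x 2 => "c2"
  'b' x 2 => "b2"
  'c' x 2 => "c2"
  'a' x 1 => "a1"
  'b' x 1 => "b1"
Compressed: "c2b2c2a1b1"
Compressed length: 10

10


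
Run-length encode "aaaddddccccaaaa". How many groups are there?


Input: aaaddddccccaaaa
Scanning for consecutive runs:
  Group 1: 'a' x 3 (positions 0-2)
  Group 2: 'd' x 4 (positions 3-6)
  Group 3: 'c' x 4 (positions 7-10)
  Group 4: 'a' x 4 (positions 11-14)
Total groups: 4

4


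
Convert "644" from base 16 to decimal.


Input: "644" in base 16
Positional expansion:
  Digit '6' (value 6) x 16^2 = 1536
  Digit '4' (value 4) x 16^1 = 64
  Digit '4' (value 4) x 16^0 = 4
Sum = 1604

1604


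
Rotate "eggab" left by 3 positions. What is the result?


Input: "eggab", rotate left by 3
First 3 characters: "egg"
Remaining characters: "ab"
Concatenate remaining + first: "ab" + "egg" = "abegg"

abegg


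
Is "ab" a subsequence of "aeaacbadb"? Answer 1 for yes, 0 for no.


Check if "ab" is a subsequence of "aeaacbadb"
Greedy scan:
  Position 0 ('a'): matches sub[0] = 'a'
  Position 1 ('e'): no match needed
  Position 2 ('a'): no match needed
  Position 3 ('a'): no match needed
  Position 4 ('c'): no match needed
  Position 5 ('b'): matches sub[1] = 'b'
  Position 6 ('a'): no match needed
  Position 7 ('d'): no match needed
  Position 8 ('b'): no match needed
All 2 characters matched => is a subsequence

1


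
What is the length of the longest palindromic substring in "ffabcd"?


Input: "ffabcd"
Checking substrings for palindromes:
  [0:2] "ff" (len 2) => palindrome
Longest palindromic substring: "ff" with length 2

2


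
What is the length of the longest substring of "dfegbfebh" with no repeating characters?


Input: "dfegbfebh"
Sliding window (track last position of each char):
  Position 0 ('d'): window [0,0] length 1 -- new best
  Position 1 ('f'): window [0,1] length 2 -- new best
  Position 2 ('e'): window [0,2] length 3 -- new best
  Position 3 ('g'): window [0,3] length 4 -- new best
  Position 4 ('b'): window [0,4] length 5 -- new best
  Position 5 ('f'): repeat (last at 1), move window start to 2
  Position 5 ('f'): window [2,5] length 4
  Position 6 ('e'): repeat (last at 2), move window start to 3
  Position 6 ('e'): window [3,6] length 4
  Position 7 ('b'): repeat (last at 4), move window start to 5
  Position 7 ('b'): window [5,7] length 3
  Position 8 ('h'): window [5,8] length 4
Longest substring with no repeats: "dfegb" with length 5

5


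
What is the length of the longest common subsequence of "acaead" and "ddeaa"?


LCS of "acaead" and "ddeaa"
DP table:
           d    d    e    a    a
      0    0    0    0    0    0
  a   0    0    0    0    1    1
  c   0    0    0    0    1    1
  a   0    0    0    0    1    2
  e   0    0    0    1    1    2
  a   0    0    0    1    2    2
  d   0    1    1    1    2    2
LCS length = dp[6][5] = 2

2
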